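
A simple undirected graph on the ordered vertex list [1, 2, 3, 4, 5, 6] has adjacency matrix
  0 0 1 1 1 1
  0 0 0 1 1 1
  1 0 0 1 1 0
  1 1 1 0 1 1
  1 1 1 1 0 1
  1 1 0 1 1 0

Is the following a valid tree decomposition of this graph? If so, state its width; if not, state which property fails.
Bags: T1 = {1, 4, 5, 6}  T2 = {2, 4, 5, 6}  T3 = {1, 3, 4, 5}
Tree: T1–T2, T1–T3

Every vertex of G appears in some bag (union = {1, 2, 3, 4, 5, 6}); every edge is covered by a bag; and for each vertex v the set of bags containing v is connected in the bag tree. The decomposition is therefore valid. The largest bag has 4 vertices, so the width is 3.

Yes; width 3.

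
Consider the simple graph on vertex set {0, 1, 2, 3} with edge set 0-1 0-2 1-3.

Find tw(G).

A width-1 tree decomposition is:
Bags: B1 = {0, 2}  B2 = {0, 1}  B3 = {1, 3}
Tree: B1–B2, B2–B3
Each bag holds 2 vertices, so the decomposition has width 1, which upper-bounds the treewidth. Since G has at least one edge (e.g. 2–0), it is not an edgeless graph, so tw(G) ≥ 1. Therefore the treewidth is 1.

1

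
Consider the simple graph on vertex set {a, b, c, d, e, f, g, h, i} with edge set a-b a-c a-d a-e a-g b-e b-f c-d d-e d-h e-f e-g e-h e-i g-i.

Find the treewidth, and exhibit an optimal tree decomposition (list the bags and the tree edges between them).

The largest bag has 3 vertices, giving width 2; this decomposition certifies tw(G) ≤ 2. For the lower bound, the 3 vertices {a, d, e} are pairwise adjacent, and any tree decomposition puts a clique entirely inside one bag — forcing width ≥ 2. Combining the bounds, tw(G) = 2.

Treewidth 2.
One such decomposition:
Bags: B1 = {a, b, e}  B2 = {a, d, e}  B3 = {a, e, g}  B4 = {d, e, h}  B5 = {a, c, d}  B6 = {e, g, i}  B7 = {b, e, f}
Tree: B1–B2, B2–B3, B2–B4, B2–B5, B3–B6, B1–B7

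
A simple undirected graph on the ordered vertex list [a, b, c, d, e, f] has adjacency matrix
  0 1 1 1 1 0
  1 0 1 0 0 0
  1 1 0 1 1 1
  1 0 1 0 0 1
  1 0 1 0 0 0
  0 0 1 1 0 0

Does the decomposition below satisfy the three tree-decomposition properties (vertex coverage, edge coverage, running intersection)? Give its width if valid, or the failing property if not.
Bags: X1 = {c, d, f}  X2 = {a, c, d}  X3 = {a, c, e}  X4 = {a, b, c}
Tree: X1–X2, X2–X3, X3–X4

Checking the three conditions: (i) the bags cover all of {a, b, c, d, e, f}; (ii) for each edge, some bag contains both endpoints; (iii) the bags containing any fixed vertex form a subtree. All hold, so the decomposition is valid with width 3 − 1 = 2.

Yes; width 2.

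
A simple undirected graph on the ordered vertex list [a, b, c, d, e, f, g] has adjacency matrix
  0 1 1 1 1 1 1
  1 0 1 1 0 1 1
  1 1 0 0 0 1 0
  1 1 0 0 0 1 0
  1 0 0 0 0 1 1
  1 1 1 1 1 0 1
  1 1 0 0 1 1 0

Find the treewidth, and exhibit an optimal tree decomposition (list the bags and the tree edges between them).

Treewidth 3.
One such decomposition:
Bags: B1 = {a, e, f, g}  B2 = {a, b, f, g}  B3 = {a, b, d, f}  B4 = {a, b, c, f}
Tree: B1–B2, B2–B3, B2–B4

The largest bag has 4 vertices, giving width 3; this decomposition certifies tw(G) ≤ 3. On the other hand G contains the 4-clique {a, e, f, g}. A clique must lie in a single bag of any decomposition, so no decomposition can have width below 3. The upper and lower bounds meet at 3, so that is the treewidth.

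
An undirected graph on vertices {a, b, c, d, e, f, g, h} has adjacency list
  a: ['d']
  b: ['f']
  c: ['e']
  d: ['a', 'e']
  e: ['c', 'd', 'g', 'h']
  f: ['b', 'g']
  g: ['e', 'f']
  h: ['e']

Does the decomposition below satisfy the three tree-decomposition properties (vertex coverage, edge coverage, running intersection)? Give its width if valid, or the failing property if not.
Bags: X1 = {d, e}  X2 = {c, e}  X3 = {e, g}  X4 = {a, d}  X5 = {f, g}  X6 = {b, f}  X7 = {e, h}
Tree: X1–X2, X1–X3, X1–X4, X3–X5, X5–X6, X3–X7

Yes; width 1.

Vertex coverage: the bags together contain {a, b, c, d, e, f, g, h}, the full vertex set. Edge coverage: each edge of G has both endpoints in at least one bag. Running intersection: for every vertex, the bags containing it form a connected subtree. All three properties hold, so this is a valid tree decomposition of width max|bag| − 1 = 1, and hence tw(G) ≤ 1.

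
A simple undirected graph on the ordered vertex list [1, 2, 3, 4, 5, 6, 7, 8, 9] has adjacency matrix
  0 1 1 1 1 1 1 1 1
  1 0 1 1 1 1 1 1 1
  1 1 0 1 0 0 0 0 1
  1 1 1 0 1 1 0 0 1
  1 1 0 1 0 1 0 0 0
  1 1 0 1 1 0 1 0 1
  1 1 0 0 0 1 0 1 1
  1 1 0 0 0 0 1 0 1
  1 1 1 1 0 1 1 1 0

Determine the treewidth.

4

A width-4 tree decomposition is:
Bags: B1 = {1, 2, 7, 8, 9}  B2 = {1, 2, 6, 7, 9}  B3 = {1, 2, 4, 6, 9}  B4 = {1, 2, 3, 4, 9}  B5 = {1, 2, 4, 5, 6}
Tree: B1–B2, B2–B3, B3–B4, B3–B5
The largest bag has 5 vertices, giving width 4; this decomposition certifies tw(G) ≤ 4. For the lower bound, the 5 vertices {1, 2, 7, 8, 9} are pairwise adjacent, and any tree decomposition puts a clique entirely inside one bag — forcing width ≥ 4. Therefore the treewidth is 4.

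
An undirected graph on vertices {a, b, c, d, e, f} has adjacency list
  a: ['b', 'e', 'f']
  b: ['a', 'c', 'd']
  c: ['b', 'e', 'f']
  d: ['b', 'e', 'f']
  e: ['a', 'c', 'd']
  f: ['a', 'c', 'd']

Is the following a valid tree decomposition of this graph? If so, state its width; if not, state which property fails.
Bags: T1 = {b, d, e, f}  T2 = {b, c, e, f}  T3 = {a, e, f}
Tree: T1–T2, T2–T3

A tree decomposition must satisfy three properties: every vertex lies in some bag; for every edge, both endpoints lie together in some bag; and for every vertex, the bags containing it form a connected subtree. Here edge (b,a) lies in no bag, so the decomposition is invalid.

No — edge (b,a) lies in no bag.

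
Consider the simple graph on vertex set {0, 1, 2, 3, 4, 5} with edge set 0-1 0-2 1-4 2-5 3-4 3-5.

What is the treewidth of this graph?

A width-2 tree decomposition is:
Bags: B1 = {0, 2, 5}  B2 = {0, 3, 5}  B3 = {0, 3, 4}  B4 = {0, 1, 4}
Tree: B1–B2, B2–B3, B3–B4
The largest bag has 3 vertices, giving width 2; this decomposition certifies tw(G) ≤ 2. The edges 0–2–5–3–4–1–0 form a cycle, so G is not a tree and its treewidth is at least 2. Therefore the treewidth is 2.

2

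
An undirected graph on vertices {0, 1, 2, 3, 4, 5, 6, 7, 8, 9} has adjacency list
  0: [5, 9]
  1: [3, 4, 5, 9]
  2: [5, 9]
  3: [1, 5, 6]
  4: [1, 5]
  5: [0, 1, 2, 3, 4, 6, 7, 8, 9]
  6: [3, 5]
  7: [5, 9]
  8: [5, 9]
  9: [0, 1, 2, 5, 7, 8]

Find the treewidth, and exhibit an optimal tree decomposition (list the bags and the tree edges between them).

Treewidth 2.
One such decomposition:
Bags: B1 = {2, 5, 9}  B2 = {1, 5, 9}  B3 = {5, 7, 9}  B4 = {1, 3, 5}  B5 = {1, 4, 5}  B6 = {3, 5, 6}  B7 = {0, 5, 9}  B8 = {5, 8, 9}
Tree: B1–B2, B2–B3, B2–B4, B2–B5, B4–B6, B2–B7, B2–B8

Each bag holds 3 vertices, so the decomposition has width 2, which upper-bounds the treewidth. On the other hand G contains the 3-clique {0, 5, 9}. A clique must lie in a single bag of any decomposition, so no decomposition can have width below 2. Combining the bounds, tw(G) = 2.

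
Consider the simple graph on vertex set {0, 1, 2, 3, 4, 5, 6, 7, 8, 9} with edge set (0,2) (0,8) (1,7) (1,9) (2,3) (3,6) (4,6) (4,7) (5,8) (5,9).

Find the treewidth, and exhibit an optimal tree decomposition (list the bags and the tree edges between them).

Every bag has size at most 3, so the width is 3 − 1 = 2 and tw(G) ≤ 2. Since 6–3–2–0–8–5–9–1–7–4–6 is a cycle in G, G is not acyclic. Forests are exactly the graphs of treewidth ≤ 1, so tw(G) ≥ 2. The upper and lower bounds meet at 2, so that is the treewidth.

Treewidth 2.
One such decomposition:
Bags: B1 = {2, 3, 6}  B2 = {0, 2, 6}  B3 = {0, 6, 8}  B4 = {5, 6, 8}  B5 = {5, 6, 9}  B6 = {1, 6, 9}  B7 = {1, 6, 7}  B8 = {4, 6, 7}
Tree: B1–B2, B2–B3, B3–B4, B4–B5, B5–B6, B6–B7, B7–B8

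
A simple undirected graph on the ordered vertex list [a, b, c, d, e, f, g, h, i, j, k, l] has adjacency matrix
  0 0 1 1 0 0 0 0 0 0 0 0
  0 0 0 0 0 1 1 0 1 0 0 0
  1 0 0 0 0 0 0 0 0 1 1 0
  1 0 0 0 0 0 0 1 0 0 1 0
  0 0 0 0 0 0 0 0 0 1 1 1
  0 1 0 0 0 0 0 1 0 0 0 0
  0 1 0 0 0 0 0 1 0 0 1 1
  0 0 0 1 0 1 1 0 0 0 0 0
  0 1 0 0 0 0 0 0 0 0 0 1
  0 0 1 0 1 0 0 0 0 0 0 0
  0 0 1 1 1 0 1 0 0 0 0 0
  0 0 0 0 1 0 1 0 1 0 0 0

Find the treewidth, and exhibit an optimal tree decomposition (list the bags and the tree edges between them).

Treewidth 3.
One optimal decomposition is:
Bags: B1 = {a, c, d, j}  B2 = {c, d, j, k}  B3 = {d, e, j, k}  B4 = {d, e, h, k}  B5 = {e, g, h, k}  B6 = {e, g, h, l}  B7 = {f, g, h, l}  B8 = {b, f, g, l}  B9 = {b, f, i, l}
Tree: B1–B2, B2–B3, B3–B4, B4–B5, B5–B6, B6–B7, B7–B8, B8–B9

Every bag has size at most 4, so the width is 4 − 1 = 3 and tw(G) ≤ 3. For the lower bound: the 4 vertex sets {a,c,j}, {d}, {k}, {e,g,h,l} are disjoint, each induces a connected subgraph, and every pair is joined by at least one edge of G. Contracting each set to a single vertex therefore yields K_{4} as a minor, and since treewidth is minor-monotone, tw(G) ≥ tw(K_{4}) = 3. Combining the bounds, tw(G) = 3.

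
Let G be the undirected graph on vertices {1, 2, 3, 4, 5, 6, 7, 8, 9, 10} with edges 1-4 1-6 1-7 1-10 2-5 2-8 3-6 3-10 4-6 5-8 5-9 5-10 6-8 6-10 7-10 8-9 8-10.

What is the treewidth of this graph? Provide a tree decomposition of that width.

Each bag holds 3 vertices, so the decomposition has width 2, which upper-bounds the treewidth. For the lower bound, the 3 vertices {5, 8, 9} are pairwise adjacent, and any tree decomposition puts a clique entirely inside one bag — forcing width ≥ 2. Hence tw(G) = 2 exactly.

Treewidth 2.
One such decomposition:
Bags: B1 = {6, 8, 10}  B2 = {1, 6, 10}  B3 = {5, 8, 10}  B4 = {3, 6, 10}  B5 = {2, 5, 8}  B6 = {5, 8, 9}  B7 = {1, 4, 6}  B8 = {1, 7, 10}
Tree: B1–B2, B1–B3, B1–B4, B3–B5, B3–B6, B2–B7, B2–B8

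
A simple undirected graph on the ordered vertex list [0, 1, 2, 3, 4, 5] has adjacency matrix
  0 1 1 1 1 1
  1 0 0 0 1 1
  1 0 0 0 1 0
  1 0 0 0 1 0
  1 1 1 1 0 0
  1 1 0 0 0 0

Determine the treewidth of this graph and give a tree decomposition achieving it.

Each bag holds 3 vertices, so the decomposition has width 2, which upper-bounds the treewidth. For the lower bound, the 3 vertices {0, 1, 4} are pairwise adjacent, and any tree decomposition puts a clique entirely inside one bag — forcing width ≥ 2. The upper and lower bounds meet at 2, so that is the treewidth.

Treewidth 2.
One such decomposition:
Bags: B1 = {0, 1, 4}  B2 = {0, 2, 4}  B3 = {0, 1, 5}  B4 = {0, 3, 4}
Tree: B1–B2, B1–B3, B1–B4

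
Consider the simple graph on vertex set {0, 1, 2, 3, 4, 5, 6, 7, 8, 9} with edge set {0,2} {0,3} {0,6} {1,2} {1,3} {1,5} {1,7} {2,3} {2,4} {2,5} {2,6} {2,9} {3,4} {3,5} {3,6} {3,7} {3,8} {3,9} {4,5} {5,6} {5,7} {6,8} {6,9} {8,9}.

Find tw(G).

A width-3 tree decomposition is:
Bags: B1 = {1, 3, 5, 7}  B2 = {1, 2, 3, 5}  B3 = {2, 3, 5, 6}  B4 = {2, 3, 6, 9}  B5 = {3, 6, 8, 9}  B6 = {0, 2, 3, 6}  B7 = {2, 3, 4, 5}
Tree: B1–B2, B2–B3, B3–B4, B4–B5, B3–B6, B2–B7
Every bag has size at most 4, so the width is 4 − 1 = 3 and tw(G) ≤ 3. For the lower bound, the 4 vertices {3, 6, 8, 9} are pairwise adjacent, and any tree decomposition puts a clique entirely inside one bag — forcing width ≥ 3. Therefore the treewidth is 3.

3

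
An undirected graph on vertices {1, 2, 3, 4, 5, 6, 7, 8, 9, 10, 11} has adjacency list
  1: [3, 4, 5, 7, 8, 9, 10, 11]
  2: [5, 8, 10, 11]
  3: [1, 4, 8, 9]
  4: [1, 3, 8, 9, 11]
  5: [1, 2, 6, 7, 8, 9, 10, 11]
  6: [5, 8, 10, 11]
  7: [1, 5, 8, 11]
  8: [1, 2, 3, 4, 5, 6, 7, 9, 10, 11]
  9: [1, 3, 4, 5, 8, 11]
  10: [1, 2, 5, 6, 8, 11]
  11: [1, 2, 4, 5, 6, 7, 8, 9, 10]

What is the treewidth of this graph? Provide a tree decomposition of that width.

Every bag has size at most 5, so the width is 5 − 1 = 4 and tw(G) ≤ 4. For the lower bound, the 5 vertices {1, 4, 8, 9, 11} are pairwise adjacent, and any tree decomposition puts a clique entirely inside one bag — forcing width ≥ 4. The upper and lower bounds meet at 4, so that is the treewidth.

Treewidth 4.
One such decomposition:
Bags: B1 = {2, 5, 8, 10, 11}  B2 = {1, 5, 8, 10, 11}  B3 = {1, 5, 8, 9, 11}  B4 = {1, 5, 7, 8, 11}  B5 = {5, 6, 8, 10, 11}  B6 = {1, 4, 8, 9, 11}  B7 = {1, 3, 4, 8, 9}
Tree: B1–B2, B2–B3, B3–B4, B1–B5, B3–B6, B6–B7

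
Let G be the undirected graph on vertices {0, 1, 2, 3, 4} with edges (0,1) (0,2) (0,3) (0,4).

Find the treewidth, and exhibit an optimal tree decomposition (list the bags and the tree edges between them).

The largest bag has 2 vertices, giving width 1; this decomposition certifies tw(G) ≤ 1. Since G has at least one edge (e.g. 0–3), it is not an edgeless graph, so tw(G) ≥ 1. Therefore the treewidth is 1.

Treewidth 1.
Bags: B1 = {0, 3}  B2 = {0, 4}  B3 = {0, 1}  B4 = {0, 2}
Tree: B1–B2, B1–B3, B3–B4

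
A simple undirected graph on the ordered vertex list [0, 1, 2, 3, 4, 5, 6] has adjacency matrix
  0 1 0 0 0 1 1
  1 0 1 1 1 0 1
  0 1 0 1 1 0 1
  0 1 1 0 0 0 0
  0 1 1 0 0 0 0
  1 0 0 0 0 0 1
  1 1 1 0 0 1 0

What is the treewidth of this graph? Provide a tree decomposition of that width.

Treewidth 2.
One optimal decomposition is:
Bags: B1 = {0, 1, 6}  B2 = {1, 2, 6}  B3 = {0, 5, 6}  B4 = {1, 2, 3}  B5 = {1, 2, 4}
Tree: B1–B2, B1–B3, B2–B4, B2–B5

Every bag has size at most 3, so the width is 3 − 1 = 2 and tw(G) ≤ 2. For the lower bound, the 3 vertices {0, 1, 6} are pairwise adjacent, and any tree decomposition puts a clique entirely inside one bag — forcing width ≥ 2. The upper and lower bounds meet at 2, so that is the treewidth.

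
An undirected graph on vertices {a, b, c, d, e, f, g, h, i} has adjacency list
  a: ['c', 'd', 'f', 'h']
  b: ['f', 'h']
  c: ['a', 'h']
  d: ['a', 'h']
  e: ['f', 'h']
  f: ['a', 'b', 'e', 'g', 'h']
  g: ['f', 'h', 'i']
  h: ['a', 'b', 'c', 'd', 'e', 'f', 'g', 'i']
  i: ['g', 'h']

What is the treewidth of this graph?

2

A width-2 tree decomposition is:
Bags: B1 = {a, c, h}  B2 = {a, d, h}  B3 = {a, f, h}  B4 = {e, f, h}  B5 = {f, g, h}  B6 = {g, h, i}  B7 = {b, f, h}
Tree: B1–B2, B1–B3, B3–B4, B3–B5, B5–B6, B3–B7
The largest bag has 3 vertices, giving width 2; this decomposition certifies tw(G) ≤ 2. On the other hand G contains the 3-clique {a, d, h}. A clique must lie in a single bag of any decomposition, so no decomposition can have width below 2. Therefore the treewidth is 2.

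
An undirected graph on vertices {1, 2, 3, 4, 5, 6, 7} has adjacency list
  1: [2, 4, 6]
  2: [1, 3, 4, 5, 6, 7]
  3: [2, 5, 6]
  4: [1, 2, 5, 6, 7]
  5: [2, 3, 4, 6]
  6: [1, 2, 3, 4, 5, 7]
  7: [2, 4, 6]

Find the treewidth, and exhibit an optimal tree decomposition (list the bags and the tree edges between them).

Treewidth 3.
One such decomposition:
Bags: B1 = {2, 3, 5, 6}  B2 = {2, 4, 5, 6}  B3 = {1, 2, 4, 6}  B4 = {2, 4, 6, 7}
Tree: B1–B2, B2–B3, B3–B4

The largest bag has 4 vertices, giving width 3; this decomposition certifies tw(G) ≤ 3. For the lower bound, the 4 vertices {2, 3, 5, 6} are pairwise adjacent, and any tree decomposition puts a clique entirely inside one bag — forcing width ≥ 3. Combining the bounds, tw(G) = 3.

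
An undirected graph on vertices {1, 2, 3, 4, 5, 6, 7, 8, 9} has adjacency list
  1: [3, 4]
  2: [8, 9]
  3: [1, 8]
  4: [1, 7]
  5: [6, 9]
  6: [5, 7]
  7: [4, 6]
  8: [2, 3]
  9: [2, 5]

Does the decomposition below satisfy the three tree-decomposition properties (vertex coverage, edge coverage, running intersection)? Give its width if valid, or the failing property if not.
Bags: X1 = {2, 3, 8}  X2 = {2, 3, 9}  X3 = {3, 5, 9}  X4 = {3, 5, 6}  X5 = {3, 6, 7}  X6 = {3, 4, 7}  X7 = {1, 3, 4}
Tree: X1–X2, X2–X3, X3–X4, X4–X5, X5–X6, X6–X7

Yes; width 2.

Checking the three conditions: (i) the bags cover all of {1, 2, 3, 4, 5, 6, 7, 8, 9}; (ii) for each edge, some bag contains both endpoints; (iii) the bags containing any fixed vertex form a subtree. All hold, so the decomposition is valid with width 3 − 1 = 2.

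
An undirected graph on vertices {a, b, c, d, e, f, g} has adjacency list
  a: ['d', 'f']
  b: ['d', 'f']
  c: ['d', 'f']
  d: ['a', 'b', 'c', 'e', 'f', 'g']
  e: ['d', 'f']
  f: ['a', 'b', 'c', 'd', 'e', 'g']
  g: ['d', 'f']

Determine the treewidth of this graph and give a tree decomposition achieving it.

Treewidth 2.
Bags: B1 = {d, f, g}  B2 = {c, d, f}  B3 = {a, d, f}  B4 = {b, d, f}  B5 = {d, e, f}
Tree: B1–B2, B1–B3, B1–B4, B3–B5

Every bag has size at most 3, so the width is 3 − 1 = 2 and tw(G) ≤ 2. On the other hand G contains the 3-clique {d, f, g}. A clique must lie in a single bag of any decomposition, so no decomposition can have width below 2. Combining the bounds, tw(G) = 2.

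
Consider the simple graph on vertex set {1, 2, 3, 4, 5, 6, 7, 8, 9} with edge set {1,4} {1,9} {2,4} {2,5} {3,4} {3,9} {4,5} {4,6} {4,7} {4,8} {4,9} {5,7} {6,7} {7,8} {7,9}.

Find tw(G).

2

A width-2 tree decomposition is:
Bags: B1 = {4, 7, 9}  B2 = {4, 7, 8}  B3 = {3, 4, 9}  B4 = {4, 5, 7}  B5 = {4, 6, 7}  B6 = {2, 4, 5}  B7 = {1, 4, 9}
Tree: B1–B2, B1–B3, B1–B4, B2–B5, B4–B6, B3–B7
Each bag holds 3 vertices, so the decomposition has width 2, which upper-bounds the treewidth. For the lower bound, the 3 vertices {1, 4, 9} are pairwise adjacent, and any tree decomposition puts a clique entirely inside one bag — forcing width ≥ 2. Therefore the treewidth is 2.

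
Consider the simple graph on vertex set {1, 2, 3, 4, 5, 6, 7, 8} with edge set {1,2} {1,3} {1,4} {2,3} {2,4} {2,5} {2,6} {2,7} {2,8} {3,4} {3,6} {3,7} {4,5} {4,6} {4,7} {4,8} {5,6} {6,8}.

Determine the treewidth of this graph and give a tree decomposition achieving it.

Treewidth 3.
One optimal decomposition is:
Bags: B1 = {2, 4, 5, 6}  B2 = {2, 3, 4, 6}  B3 = {1, 2, 3, 4}  B4 = {2, 3, 4, 7}  B5 = {2, 4, 6, 8}
Tree: B1–B2, B2–B3, B3–B4, B2–B5

Each bag holds 4 vertices, so the decomposition has width 3, which upper-bounds the treewidth. Conversely, {2, 4, 6, 8} is a clique of size 4, and the vertices of any clique must share a bag in every tree decomposition; so some bag has ≥ 4 vertices and tw(G) ≥ 3. The upper and lower bounds meet at 3, so that is the treewidth.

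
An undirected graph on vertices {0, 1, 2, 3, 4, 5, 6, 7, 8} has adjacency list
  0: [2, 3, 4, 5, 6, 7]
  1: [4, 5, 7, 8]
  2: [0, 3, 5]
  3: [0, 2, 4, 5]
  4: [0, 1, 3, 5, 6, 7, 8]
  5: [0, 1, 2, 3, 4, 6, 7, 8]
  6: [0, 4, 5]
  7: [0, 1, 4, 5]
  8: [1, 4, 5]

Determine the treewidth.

3

A width-3 tree decomposition is:
Bags: B1 = {0, 3, 4, 5}  B2 = {0, 4, 5, 7}  B3 = {0, 4, 5, 6}  B4 = {1, 4, 5, 7}  B5 = {1, 4, 5, 8}  B6 = {0, 2, 3, 5}
Tree: B1–B2, B1–B3, B2–B4, B4–B5, B1–B6
The largest bag has 4 vertices, giving width 3; this decomposition certifies tw(G) ≤ 3. For the lower bound, the 4 vertices {0, 2, 3, 5} are pairwise adjacent, and any tree decomposition puts a clique entirely inside one bag — forcing width ≥ 3. Hence tw(G) = 3 exactly.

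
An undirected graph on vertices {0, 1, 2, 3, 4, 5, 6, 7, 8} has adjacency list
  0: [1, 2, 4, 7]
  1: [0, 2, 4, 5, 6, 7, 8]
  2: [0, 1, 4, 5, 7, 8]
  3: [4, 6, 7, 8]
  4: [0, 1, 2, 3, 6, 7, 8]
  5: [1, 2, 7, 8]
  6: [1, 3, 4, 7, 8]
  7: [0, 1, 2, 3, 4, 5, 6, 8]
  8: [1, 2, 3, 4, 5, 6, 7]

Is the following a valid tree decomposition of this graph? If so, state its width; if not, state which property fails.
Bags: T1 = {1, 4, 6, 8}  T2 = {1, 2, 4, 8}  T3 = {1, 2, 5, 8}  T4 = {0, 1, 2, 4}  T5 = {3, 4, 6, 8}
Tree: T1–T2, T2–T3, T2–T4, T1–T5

A tree decomposition must satisfy three properties: every vertex lies in some bag; for every edge, both endpoints lie together in some bag; and for every vertex, the bags containing it form a connected subtree. Here vertex 7 appears in no bag, so the decomposition is invalid.

No — vertex 7 appears in no bag.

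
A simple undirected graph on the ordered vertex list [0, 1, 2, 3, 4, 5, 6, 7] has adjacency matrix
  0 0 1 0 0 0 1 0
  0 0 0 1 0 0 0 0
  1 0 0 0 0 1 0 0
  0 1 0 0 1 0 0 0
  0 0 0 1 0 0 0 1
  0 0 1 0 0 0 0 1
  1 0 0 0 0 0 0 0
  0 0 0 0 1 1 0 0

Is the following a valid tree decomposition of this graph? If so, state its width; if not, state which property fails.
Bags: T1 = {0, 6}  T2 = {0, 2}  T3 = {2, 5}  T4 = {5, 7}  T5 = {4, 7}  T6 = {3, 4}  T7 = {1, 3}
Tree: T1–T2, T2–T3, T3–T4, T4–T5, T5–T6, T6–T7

Yes; width 1.

Every vertex of G appears in some bag (union = {0, 1, 2, 3, 4, 5, 6, 7}); every edge is covered by a bag; and for each vertex v the set of bags containing v is connected in the bag tree. The decomposition is therefore valid. The largest bag has 2 vertices, so the width is 1.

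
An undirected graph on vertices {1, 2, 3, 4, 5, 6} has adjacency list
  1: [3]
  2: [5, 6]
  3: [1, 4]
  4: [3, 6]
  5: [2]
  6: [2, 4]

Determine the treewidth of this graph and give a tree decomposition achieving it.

Every bag has size at most 2, so the width is 2 − 1 = 1 and tw(G) ≤ 1. Since G has at least one edge (e.g. 1–3), it is not an edgeless graph, so tw(G) ≥ 1. The upper and lower bounds meet at 1, so that is the treewidth.

Treewidth 1.
Bags: B1 = {1, 3}  B2 = {3, 4}  B3 = {4, 6}  B4 = {2, 6}  B5 = {2, 5}
Tree: B1–B2, B2–B3, B3–B4, B4–B5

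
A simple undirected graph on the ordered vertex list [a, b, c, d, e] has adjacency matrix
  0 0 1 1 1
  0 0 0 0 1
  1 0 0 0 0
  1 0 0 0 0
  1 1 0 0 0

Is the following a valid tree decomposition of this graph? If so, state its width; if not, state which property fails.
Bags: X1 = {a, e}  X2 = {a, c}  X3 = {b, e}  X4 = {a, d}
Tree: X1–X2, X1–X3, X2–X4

Yes; width 1.

Vertex coverage: the bags together contain {a, b, c, d, e}, the full vertex set. Edge coverage: each edge of G has both endpoints in at least one bag. Running intersection: for every vertex, the bags containing it form a connected subtree. All three properties hold, so this is a valid tree decomposition of width max|bag| − 1 = 1, and hence tw(G) ≤ 1.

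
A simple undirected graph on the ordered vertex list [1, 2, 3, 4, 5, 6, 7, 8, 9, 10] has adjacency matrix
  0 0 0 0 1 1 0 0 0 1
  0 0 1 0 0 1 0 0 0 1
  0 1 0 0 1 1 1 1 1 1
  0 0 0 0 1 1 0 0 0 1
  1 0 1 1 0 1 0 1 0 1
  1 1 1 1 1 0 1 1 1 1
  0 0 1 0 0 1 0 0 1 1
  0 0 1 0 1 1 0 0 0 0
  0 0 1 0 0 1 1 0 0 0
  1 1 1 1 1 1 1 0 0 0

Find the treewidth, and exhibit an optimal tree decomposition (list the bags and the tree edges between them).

Treewidth 3.
One such decomposition:
Bags: B1 = {3, 6, 7, 10}  B2 = {3, 5, 6, 10}  B3 = {1, 5, 6, 10}  B4 = {4, 5, 6, 10}  B5 = {2, 3, 6, 10}  B6 = {3, 5, 6, 8}  B7 = {3, 6, 7, 9}
Tree: B1–B2, B2–B3, B2–B4, B2–B5, B2–B6, B1–B7

Every bag has size at most 4, so the width is 4 − 1 = 3 and tw(G) ≤ 3. Conversely, {1, 5, 6, 10} is a clique of size 4, and the vertices of any clique must share a bag in every tree decomposition; so some bag has ≥ 4 vertices and tw(G) ≥ 3. The upper and lower bounds meet at 3, so that is the treewidth.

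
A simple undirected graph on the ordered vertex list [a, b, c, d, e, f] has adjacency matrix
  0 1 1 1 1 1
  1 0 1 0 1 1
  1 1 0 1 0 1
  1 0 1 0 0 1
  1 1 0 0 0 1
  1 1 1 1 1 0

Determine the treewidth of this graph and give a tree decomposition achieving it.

Treewidth 3.
One such decomposition:
Bags: B1 = {a, c, d, f}  B2 = {a, b, c, f}  B3 = {a, b, e, f}
Tree: B1–B2, B2–B3

Each bag holds 4 vertices, so the decomposition has width 3, which upper-bounds the treewidth. For the lower bound, the 4 vertices {a, b, e, f} are pairwise adjacent, and any tree decomposition puts a clique entirely inside one bag — forcing width ≥ 3. Therefore the treewidth is 3.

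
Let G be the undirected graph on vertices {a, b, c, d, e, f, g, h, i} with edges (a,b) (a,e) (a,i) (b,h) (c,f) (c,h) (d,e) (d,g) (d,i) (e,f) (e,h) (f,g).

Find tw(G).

A width-3 tree decomposition is:
Bags: B1 = {c, d, f, g}  B2 = {c, d, e, f}  B3 = {c, d, e, h}  B4 = {d, e, h, i}  B5 = {a, e, h, i}  B6 = {a, b, h, i}
Tree: B1–B2, B2–B3, B3–B4, B4–B5, B5–B6
The largest bag has 4 vertices, giving width 3; this decomposition certifies tw(G) ≤ 3. For the lower bound: the 4 vertex sets {c,f,g}, {d}, {e}, {a,b,h,i} are disjoint, each induces a connected subgraph, and every pair is joined by at least one edge of G. Contracting each set to a single vertex therefore yields K_{4} as a minor, and since treewidth is minor-monotone, tw(G) ≥ tw(K_{4}) = 3. The upper and lower bounds meet at 3, so that is the treewidth.

3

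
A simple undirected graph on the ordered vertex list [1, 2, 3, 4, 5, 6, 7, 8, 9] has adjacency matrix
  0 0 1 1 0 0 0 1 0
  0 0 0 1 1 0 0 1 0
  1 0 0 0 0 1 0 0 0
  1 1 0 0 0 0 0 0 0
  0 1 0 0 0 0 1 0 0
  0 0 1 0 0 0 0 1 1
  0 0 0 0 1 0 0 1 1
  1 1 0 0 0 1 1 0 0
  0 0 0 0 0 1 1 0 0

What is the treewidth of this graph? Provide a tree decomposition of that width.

Treewidth 3.
One optimal decomposition is:
Bags: B1 = {1, 2, 3, 4}  B2 = {1, 2, 3, 8}  B3 = {2, 3, 6, 8}  B4 = {2, 5, 6, 8}  B5 = {5, 6, 7, 8}  B6 = {5, 6, 7, 9}
Tree: B1–B2, B2–B3, B3–B4, B4–B5, B5–B6

Every bag has size at most 4, so the width is 4 − 1 = 3 and tw(G) ≤ 3. For the lower bound: the 4 vertex sets {1,3,4}, {2}, {8}, {5,6,7,9} are disjoint, each induces a connected subgraph, and every pair is joined by at least one edge of G. Contracting each set to a single vertex therefore yields K_{4} as a minor, and since treewidth is minor-monotone, tw(G) ≥ tw(K_{4}) = 3. The upper and lower bounds meet at 3, so that is the treewidth.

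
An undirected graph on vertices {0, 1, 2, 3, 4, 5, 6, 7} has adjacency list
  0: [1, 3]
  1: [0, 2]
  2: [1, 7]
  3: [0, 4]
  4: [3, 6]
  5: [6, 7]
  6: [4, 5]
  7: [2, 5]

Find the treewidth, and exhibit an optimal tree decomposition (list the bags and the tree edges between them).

Each bag holds 3 vertices, so the decomposition has width 2, which upper-bounds the treewidth. Since 5–6–4–3–0–1–2–7–5 is a cycle in G, G is not acyclic. Forests are exactly the graphs of treewidth ≤ 1, so tw(G) ≥ 2. The upper and lower bounds meet at 2, so that is the treewidth.

Treewidth 2.
One optimal decomposition is:
Bags: B1 = {4, 5, 6}  B2 = {3, 4, 5}  B3 = {0, 3, 5}  B4 = {0, 1, 5}  B5 = {1, 2, 5}  B6 = {2, 5, 7}
Tree: B1–B2, B2–B3, B3–B4, B4–B5, B5–B6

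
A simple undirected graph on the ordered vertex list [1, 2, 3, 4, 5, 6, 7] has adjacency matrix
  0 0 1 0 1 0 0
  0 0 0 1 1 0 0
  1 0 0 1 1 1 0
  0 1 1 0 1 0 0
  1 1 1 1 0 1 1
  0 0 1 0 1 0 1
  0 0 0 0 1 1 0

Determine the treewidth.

A width-2 tree decomposition is:
Bags: B1 = {3, 5, 6}  B2 = {1, 3, 5}  B3 = {5, 6, 7}  B4 = {3, 4, 5}  B5 = {2, 4, 5}
Tree: B1–B2, B1–B3, B1–B4, B4–B5
Every bag has size at most 3, so the width is 3 − 1 = 2 and tw(G) ≤ 2. Conversely, {2, 4, 5} is a clique of size 3, and the vertices of any clique must share a bag in every tree decomposition; so some bag has ≥ 3 vertices and tw(G) ≥ 2. Combining the bounds, tw(G) = 2.

2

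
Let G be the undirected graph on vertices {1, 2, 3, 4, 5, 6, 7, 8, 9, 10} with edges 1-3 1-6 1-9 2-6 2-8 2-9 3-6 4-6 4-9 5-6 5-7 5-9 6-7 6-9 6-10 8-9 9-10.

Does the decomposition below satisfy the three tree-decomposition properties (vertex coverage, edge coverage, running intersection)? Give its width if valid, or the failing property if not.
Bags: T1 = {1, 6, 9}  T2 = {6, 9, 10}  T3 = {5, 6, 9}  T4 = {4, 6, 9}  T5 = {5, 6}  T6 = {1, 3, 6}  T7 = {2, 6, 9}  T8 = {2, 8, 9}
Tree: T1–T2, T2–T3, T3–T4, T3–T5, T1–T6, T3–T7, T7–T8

A tree decomposition must satisfy three properties: every vertex lies in some bag; for every edge, both endpoints lie together in some bag; and for every vertex, the bags containing it form a connected subtree. Here vertex 7 appears in no bag, so the decomposition is invalid.

No — vertex 7 appears in no bag.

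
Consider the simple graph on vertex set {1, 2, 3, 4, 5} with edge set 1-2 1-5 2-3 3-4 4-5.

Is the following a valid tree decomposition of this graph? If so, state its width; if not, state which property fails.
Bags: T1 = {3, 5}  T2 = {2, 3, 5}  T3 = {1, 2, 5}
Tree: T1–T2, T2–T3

No — vertex 4 appears in no bag.

A tree decomposition must satisfy three properties: every vertex lies in some bag; for every edge, both endpoints lie together in some bag; and for every vertex, the bags containing it form a connected subtree. Here vertex 4 appears in no bag, so the decomposition is invalid.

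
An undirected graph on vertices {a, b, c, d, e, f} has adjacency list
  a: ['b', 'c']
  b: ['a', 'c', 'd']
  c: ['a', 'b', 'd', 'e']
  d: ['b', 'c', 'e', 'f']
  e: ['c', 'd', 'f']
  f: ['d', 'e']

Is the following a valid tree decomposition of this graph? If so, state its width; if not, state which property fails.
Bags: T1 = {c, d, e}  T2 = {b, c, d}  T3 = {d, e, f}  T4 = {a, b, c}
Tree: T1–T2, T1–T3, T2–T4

Every vertex of G appears in some bag (union = {a, b, c, d, e, f}); every edge is covered by a bag; and for each vertex v the set of bags containing v is connected in the bag tree. The decomposition is therefore valid. The largest bag has 3 vertices, so the width is 2.

Yes; width 2.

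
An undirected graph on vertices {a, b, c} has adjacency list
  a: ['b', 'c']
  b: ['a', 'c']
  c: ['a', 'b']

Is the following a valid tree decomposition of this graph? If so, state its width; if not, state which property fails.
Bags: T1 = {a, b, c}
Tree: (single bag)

Every vertex of G appears in some bag (union = {a, b, c}); every edge is covered by a bag; and for each vertex v the set of bags containing v is connected in the bag tree. The decomposition is therefore valid. The largest bag has 3 vertices, so the width is 2.

Yes; width 2.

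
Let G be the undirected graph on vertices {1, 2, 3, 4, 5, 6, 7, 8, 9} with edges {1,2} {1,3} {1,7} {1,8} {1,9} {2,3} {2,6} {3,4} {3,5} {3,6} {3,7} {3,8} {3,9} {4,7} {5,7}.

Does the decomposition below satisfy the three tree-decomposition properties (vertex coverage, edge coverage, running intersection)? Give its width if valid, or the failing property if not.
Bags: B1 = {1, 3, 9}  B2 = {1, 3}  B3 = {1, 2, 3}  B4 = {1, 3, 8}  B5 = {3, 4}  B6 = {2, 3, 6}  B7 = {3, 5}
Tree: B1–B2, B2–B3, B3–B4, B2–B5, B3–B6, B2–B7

No — vertex 7 appears in no bag.

A tree decomposition must satisfy three properties: every vertex lies in some bag; for every edge, both endpoints lie together in some bag; and for every vertex, the bags containing it form a connected subtree. Here vertex 7 appears in no bag, so the decomposition is invalid.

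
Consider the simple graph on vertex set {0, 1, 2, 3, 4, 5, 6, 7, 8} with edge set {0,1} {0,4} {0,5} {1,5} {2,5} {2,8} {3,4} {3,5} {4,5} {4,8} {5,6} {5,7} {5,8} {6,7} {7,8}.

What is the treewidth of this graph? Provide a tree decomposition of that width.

Every bag has size at most 3, so the width is 3 − 1 = 2 and tw(G) ≤ 2. On the other hand G contains the 3-clique {0, 1, 5}. A clique must lie in a single bag of any decomposition, so no decomposition can have width below 2. Hence tw(G) = 2 exactly.

Treewidth 2.
One such decomposition:
Bags: B1 = {5, 6, 7}  B2 = {5, 7, 8}  B3 = {4, 5, 8}  B4 = {0, 4, 5}  B5 = {2, 5, 8}  B6 = {0, 1, 5}  B7 = {3, 4, 5}
Tree: B1–B2, B2–B3, B3–B4, B3–B5, B4–B6, B3–B7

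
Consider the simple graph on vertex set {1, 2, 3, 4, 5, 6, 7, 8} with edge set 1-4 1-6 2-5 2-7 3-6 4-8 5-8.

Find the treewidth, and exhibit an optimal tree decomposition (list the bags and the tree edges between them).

Treewidth 1.
One optimal decomposition is:
Bags: B1 = {3, 6}  B2 = {1, 6}  B3 = {1, 4}  B4 = {4, 8}  B5 = {5, 8}  B6 = {2, 5}  B7 = {2, 7}
Tree: B1–B2, B2–B3, B3–B4, B4–B5, B5–B6, B6–B7

Each bag holds 2 vertices, so the decomposition has width 1, which upper-bounds the treewidth. Any graph with an edge has treewidth ≥ 1, and G has the edge 3–6. Hence tw(G) = 1 exactly.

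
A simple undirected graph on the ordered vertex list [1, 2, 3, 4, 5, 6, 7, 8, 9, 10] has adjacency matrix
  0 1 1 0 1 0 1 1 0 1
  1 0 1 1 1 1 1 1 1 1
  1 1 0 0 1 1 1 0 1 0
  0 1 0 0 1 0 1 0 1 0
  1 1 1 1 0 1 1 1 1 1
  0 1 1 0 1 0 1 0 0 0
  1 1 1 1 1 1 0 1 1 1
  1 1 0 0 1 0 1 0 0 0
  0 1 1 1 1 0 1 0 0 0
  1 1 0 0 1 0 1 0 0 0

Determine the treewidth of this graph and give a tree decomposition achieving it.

Treewidth 4.
One optimal decomposition is:
Bags: B1 = {2, 3, 5, 7, 9}  B2 = {1, 2, 3, 5, 7}  B3 = {2, 4, 5, 7, 9}  B4 = {1, 2, 5, 7, 8}  B5 = {1, 2, 5, 7, 10}  B6 = {2, 3, 5, 6, 7}
Tree: B1–B2, B1–B3, B2–B4, B2–B5, B1–B6

Each bag holds 5 vertices, so the decomposition has width 4, which upper-bounds the treewidth. Conversely, {1, 2, 5, 7, 8} is a clique of size 5, and the vertices of any clique must share a bag in every tree decomposition; so some bag has ≥ 5 vertices and tw(G) ≥ 4. Combining the bounds, tw(G) = 4.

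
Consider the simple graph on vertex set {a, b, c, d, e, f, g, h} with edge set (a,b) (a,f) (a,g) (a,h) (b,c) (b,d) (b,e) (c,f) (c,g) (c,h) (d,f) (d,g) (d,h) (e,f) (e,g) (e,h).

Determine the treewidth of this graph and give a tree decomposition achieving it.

The largest bag has 5 vertices, giving width 4; this decomposition certifies tw(G) ≤ 4. For the lower bound: the 5 vertex sets {a,h}, {e,g}, {b,c}, {f}, {d} are disjoint, each induces a connected subgraph, and every pair is joined by at least one edge of G. Contracting each set to a single vertex therefore yields K_{5} as a minor, and since treewidth is minor-monotone, tw(G) ≥ tw(K_{5}) = 4. Therefore the treewidth is 4.

Treewidth 4.
One optimal decomposition is:
Bags: B1 = {a, b, f, g, h}  B2 = {b, e, f, g, h}  B3 = {b, c, f, g, h}  B4 = {b, d, f, g, h}
Tree: B1–B2, B2–B3, B3–B4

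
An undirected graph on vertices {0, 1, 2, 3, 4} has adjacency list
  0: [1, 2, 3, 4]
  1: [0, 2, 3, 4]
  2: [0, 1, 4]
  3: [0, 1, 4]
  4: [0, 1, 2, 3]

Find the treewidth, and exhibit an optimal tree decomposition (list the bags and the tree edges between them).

Every bag has size at most 4, so the width is 4 − 1 = 3 and tw(G) ≤ 3. For the lower bound, the 4 vertices {0, 1, 2, 4} are pairwise adjacent, and any tree decomposition puts a clique entirely inside one bag — forcing width ≥ 3. Therefore the treewidth is 3.

Treewidth 3.
One such decomposition:
Bags: B1 = {0, 1, 3, 4}  B2 = {0, 1, 2, 4}
Tree: B1–B2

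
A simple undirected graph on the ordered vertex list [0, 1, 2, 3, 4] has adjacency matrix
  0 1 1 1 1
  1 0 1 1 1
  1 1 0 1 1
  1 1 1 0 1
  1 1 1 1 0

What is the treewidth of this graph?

4

A width-4 tree decomposition is:
Bags: B1 = {0, 1, 2, 3, 4}
Tree: (single bag)
With just one bag of size 5, the width is 5 − 1 = 4, so tw(G) ≤ 4. For the lower bound, the 5 vertices {0, 1, 2, 3, 4} are pairwise adjacent, and any tree decomposition puts a clique entirely inside one bag — forcing width ≥ 4. The upper and lower bounds meet at 4, so that is the treewidth.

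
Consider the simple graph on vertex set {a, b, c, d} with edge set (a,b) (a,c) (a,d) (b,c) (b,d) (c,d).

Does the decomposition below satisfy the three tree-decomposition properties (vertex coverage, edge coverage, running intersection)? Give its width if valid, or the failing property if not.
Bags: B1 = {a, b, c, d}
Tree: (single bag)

Yes; width 3.

Checking the three conditions: (i) the bags cover all of {a, b, c, d}; (ii) for each edge, some bag contains both endpoints; (iii) the bags containing any fixed vertex form a subtree. All hold, so the decomposition is valid with width 4 − 1 = 3.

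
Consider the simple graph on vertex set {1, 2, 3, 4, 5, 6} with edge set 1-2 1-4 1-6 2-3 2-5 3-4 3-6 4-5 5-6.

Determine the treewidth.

A width-3 tree decomposition is:
Bags: B1 = {1, 3, 5, 6}  B2 = {1, 2, 3, 5}  B3 = {1, 3, 4, 5}
Tree: B1–B2, B2–B3
Each bag holds 4 vertices, so the decomposition has width 3, which upper-bounds the treewidth. For the lower bound: the 4 vertex sets {1,6}, {2,5}, {3}, {4} are disjoint, each induces a connected subgraph, and every pair is joined by at least one edge of G. Contracting each set to a single vertex therefore yields K_{4} as a minor, and since treewidth is minor-monotone, tw(G) ≥ tw(K_{4}) = 3. The upper and lower bounds meet at 3, so that is the treewidth.

3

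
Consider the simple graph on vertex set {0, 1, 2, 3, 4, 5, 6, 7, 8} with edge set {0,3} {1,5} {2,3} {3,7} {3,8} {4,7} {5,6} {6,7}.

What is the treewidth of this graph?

A width-1 tree decomposition is:
Bags: B1 = {4, 7}  B2 = {6, 7}  B3 = {3, 7}  B4 = {5, 6}  B5 = {3, 8}  B6 = {2, 3}  B7 = {1, 5}  B8 = {0, 3}
Tree: B1–B2, B2–B3, B2–B4, B3–B5, B3–B6, B4–B7, B5–B8
The largest bag has 2 vertices, giving width 1; this decomposition certifies tw(G) ≤ 1. Any graph with an edge has treewidth ≥ 1, and G has the edge 7–4. Combining the bounds, tw(G) = 1.

1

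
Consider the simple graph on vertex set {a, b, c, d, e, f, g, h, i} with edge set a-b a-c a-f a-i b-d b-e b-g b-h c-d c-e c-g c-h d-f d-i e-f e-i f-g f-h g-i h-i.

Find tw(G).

A width-4 tree decomposition is:
Bags: B1 = {b, c, e, f, i}  B2 = {b, c, d, f, i}  B3 = {b, c, f, g, i}  B4 = {b, c, f, h, i}  B5 = {a, b, c, f, i}
Tree: B1–B2, B2–B3, B3–B4, B4–B5
Every bag has size at most 5, so the width is 5 − 1 = 4 and tw(G) ≤ 4. For the lower bound: the 5 vertex sets {b,e}, {d,f}, {c,g}, {i}, {h} are disjoint, each induces a connected subgraph, and every pair is joined by at least one edge of G. Contracting each set to a single vertex therefore yields K_{5} as a minor, and since treewidth is minor-monotone, tw(G) ≥ tw(K_{5}) = 4. Therefore the treewidth is 4.

4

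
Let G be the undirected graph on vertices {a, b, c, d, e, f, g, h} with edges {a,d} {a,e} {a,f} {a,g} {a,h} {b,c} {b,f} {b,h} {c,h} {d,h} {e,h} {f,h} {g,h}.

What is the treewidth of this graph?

A width-2 tree decomposition is:
Bags: B1 = {a, e, h}  B2 = {a, f, h}  B3 = {a, d, h}  B4 = {a, g, h}  B5 = {b, f, h}  B6 = {b, c, h}
Tree: B1–B2, B1–B3, B1–B4, B2–B5, B5–B6
Every bag has size at most 3, so the width is 3 − 1 = 2 and tw(G) ≤ 2. Conversely, {b, c, h} is a clique of size 3, and the vertices of any clique must share a bag in every tree decomposition; so some bag has ≥ 3 vertices and tw(G) ≥ 2. Therefore the treewidth is 2.

2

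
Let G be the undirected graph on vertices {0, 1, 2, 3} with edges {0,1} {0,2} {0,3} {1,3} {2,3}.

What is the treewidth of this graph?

A width-2 tree decomposition is:
Bags: B1 = {0, 2, 3}  B2 = {0, 1, 3}
Tree: B1–B2
Each bag holds 3 vertices, so the decomposition has width 2, which upper-bounds the treewidth. For the lower bound, the 3 vertices {0, 1, 3} are pairwise adjacent, and any tree decomposition puts a clique entirely inside one bag — forcing width ≥ 2. Hence tw(G) = 2 exactly.

2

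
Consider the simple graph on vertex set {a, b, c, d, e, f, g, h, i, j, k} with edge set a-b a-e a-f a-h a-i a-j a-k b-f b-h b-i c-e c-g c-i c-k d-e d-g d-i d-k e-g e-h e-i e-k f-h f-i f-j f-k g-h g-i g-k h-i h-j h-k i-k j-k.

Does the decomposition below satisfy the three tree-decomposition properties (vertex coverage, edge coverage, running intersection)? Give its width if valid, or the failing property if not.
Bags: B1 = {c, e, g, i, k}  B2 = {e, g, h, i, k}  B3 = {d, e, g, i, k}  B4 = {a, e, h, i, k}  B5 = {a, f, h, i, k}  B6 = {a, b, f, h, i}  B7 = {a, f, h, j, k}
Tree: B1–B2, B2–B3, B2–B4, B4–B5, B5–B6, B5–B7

Yes; width 4.

Vertex coverage: the bags together contain {a, b, c, d, e, f, g, h, i, j, k}, the full vertex set. Edge coverage: each edge of G has both endpoints in at least one bag. Running intersection: for every vertex, the bags containing it form a connected subtree. All three properties hold, so this is a valid tree decomposition of width max|bag| − 1 = 4, and hence tw(G) ≤ 4.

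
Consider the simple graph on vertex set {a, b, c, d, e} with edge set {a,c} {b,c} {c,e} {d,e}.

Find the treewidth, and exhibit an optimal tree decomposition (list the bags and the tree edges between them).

Treewidth 1.
Bags: B1 = {c, e}  B2 = {a, c}  B3 = {d, e}  B4 = {b, c}
Tree: B1–B2, B1–B3, B1–B4

Every bag has size at most 2, so the width is 2 − 1 = 1 and tw(G) ≤ 1. G has an edge, so its treewidth is at least 1. Combining the bounds, tw(G) = 1.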